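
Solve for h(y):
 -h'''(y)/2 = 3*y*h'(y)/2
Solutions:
 h(y) = C1 + Integral(C2*airyai(-3^(1/3)*y) + C3*airybi(-3^(1/3)*y), y)


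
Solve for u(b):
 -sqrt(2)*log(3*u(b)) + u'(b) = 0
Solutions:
 -sqrt(2)*Integral(1/(log(_y) + log(3)), (_y, u(b)))/2 = C1 - b


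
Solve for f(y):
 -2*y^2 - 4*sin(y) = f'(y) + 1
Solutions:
 f(y) = C1 - 2*y^3/3 - y + 4*cos(y)


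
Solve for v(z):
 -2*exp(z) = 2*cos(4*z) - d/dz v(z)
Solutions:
 v(z) = C1 + 2*exp(z) + sin(4*z)/2


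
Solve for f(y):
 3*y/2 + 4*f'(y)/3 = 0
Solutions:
 f(y) = C1 - 9*y^2/16


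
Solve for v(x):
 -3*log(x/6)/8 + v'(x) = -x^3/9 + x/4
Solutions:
 v(x) = C1 - x^4/36 + x^2/8 + 3*x*log(x)/8 - 3*x*log(6)/8 - 3*x/8


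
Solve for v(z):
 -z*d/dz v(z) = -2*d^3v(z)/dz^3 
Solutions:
 v(z) = C1 + Integral(C2*airyai(2^(2/3)*z/2) + C3*airybi(2^(2/3)*z/2), z)


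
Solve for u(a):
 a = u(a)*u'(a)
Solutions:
 u(a) = -sqrt(C1 + a^2)
 u(a) = sqrt(C1 + a^2)


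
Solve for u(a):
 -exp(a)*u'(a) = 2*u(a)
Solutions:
 u(a) = C1*exp(2*exp(-a))


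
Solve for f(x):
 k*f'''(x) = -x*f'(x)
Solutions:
 f(x) = C1 + Integral(C2*airyai(x*(-1/k)^(1/3)) + C3*airybi(x*(-1/k)^(1/3)), x)


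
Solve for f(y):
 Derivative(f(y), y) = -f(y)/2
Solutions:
 f(y) = C1*exp(-y/2)


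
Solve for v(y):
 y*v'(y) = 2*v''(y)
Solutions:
 v(y) = C1 + C2*erfi(y/2)


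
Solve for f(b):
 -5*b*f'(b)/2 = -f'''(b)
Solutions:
 f(b) = C1 + Integral(C2*airyai(2^(2/3)*5^(1/3)*b/2) + C3*airybi(2^(2/3)*5^(1/3)*b/2), b)


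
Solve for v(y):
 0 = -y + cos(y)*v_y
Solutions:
 v(y) = C1 + Integral(y/cos(y), y)


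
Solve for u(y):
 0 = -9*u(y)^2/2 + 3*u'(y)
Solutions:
 u(y) = -2/(C1 + 3*y)


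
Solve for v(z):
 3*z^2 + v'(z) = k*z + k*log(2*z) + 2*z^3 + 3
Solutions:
 v(z) = C1 + k*z^2/2 + k*z*log(z) - k*z + k*z*log(2) + z^4/2 - z^3 + 3*z


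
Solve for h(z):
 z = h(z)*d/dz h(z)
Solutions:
 h(z) = -sqrt(C1 + z^2)
 h(z) = sqrt(C1 + z^2)


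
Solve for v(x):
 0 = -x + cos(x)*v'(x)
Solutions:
 v(x) = C1 + Integral(x/cos(x), x)


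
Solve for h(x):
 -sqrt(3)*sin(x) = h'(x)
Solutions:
 h(x) = C1 + sqrt(3)*cos(x)


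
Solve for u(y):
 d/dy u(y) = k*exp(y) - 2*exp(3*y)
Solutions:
 u(y) = C1 + k*exp(y) - 2*exp(3*y)/3


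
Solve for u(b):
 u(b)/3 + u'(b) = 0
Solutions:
 u(b) = C1*exp(-b/3)


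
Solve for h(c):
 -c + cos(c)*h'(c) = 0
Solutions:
 h(c) = C1 + Integral(c/cos(c), c)


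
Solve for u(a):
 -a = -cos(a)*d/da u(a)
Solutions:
 u(a) = C1 + Integral(a/cos(a), a)


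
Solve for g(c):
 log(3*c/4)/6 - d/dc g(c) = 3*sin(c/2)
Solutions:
 g(c) = C1 + c*log(c)/6 - c*log(2)/3 - c/6 + c*log(3)/6 + 6*cos(c/2)


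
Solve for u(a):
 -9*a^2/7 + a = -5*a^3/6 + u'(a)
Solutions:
 u(a) = C1 + 5*a^4/24 - 3*a^3/7 + a^2/2


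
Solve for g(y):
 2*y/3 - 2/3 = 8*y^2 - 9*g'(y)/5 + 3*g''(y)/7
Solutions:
 g(y) = C1 + C2*exp(21*y/5) + 40*y^3/27 + 55*y^2/63 + 1040*y/1323


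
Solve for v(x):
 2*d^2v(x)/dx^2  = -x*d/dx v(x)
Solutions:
 v(x) = C1 + C2*erf(x/2)


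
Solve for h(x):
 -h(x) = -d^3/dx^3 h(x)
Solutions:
 h(x) = C3*exp(x) + (C1*sin(sqrt(3)*x/2) + C2*cos(sqrt(3)*x/2))*exp(-x/2)


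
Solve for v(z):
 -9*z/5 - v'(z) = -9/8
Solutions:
 v(z) = C1 - 9*z^2/10 + 9*z/8


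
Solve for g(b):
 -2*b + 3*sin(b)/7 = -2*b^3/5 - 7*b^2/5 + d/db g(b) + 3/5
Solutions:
 g(b) = C1 + b^4/10 + 7*b^3/15 - b^2 - 3*b/5 - 3*cos(b)/7


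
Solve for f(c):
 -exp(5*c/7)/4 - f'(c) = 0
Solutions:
 f(c) = C1 - 7*exp(5*c/7)/20


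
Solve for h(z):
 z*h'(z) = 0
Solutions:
 h(z) = C1


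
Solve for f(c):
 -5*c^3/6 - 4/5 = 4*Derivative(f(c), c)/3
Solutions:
 f(c) = C1 - 5*c^4/32 - 3*c/5


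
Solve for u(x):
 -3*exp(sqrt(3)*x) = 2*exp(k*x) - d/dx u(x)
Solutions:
 u(x) = C1 + sqrt(3)*exp(sqrt(3)*x) + 2*exp(k*x)/k


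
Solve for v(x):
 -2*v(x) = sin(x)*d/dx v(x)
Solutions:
 v(x) = C1*(cos(x) + 1)/(cos(x) - 1)


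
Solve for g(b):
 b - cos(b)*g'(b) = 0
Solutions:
 g(b) = C1 + Integral(b/cos(b), b)


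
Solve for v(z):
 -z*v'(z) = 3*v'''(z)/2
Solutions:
 v(z) = C1 + Integral(C2*airyai(-2^(1/3)*3^(2/3)*z/3) + C3*airybi(-2^(1/3)*3^(2/3)*z/3), z)


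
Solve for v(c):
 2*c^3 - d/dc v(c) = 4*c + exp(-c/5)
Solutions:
 v(c) = C1 + c^4/2 - 2*c^2 + 5*exp(-c/5)


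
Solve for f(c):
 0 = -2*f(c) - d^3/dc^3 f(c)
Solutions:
 f(c) = C3*exp(-2^(1/3)*c) + (C1*sin(2^(1/3)*sqrt(3)*c/2) + C2*cos(2^(1/3)*sqrt(3)*c/2))*exp(2^(1/3)*c/2)


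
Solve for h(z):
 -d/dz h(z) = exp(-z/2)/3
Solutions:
 h(z) = C1 + 2*exp(-z/2)/3


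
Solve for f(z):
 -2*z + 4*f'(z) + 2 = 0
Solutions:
 f(z) = C1 + z^2/4 - z/2


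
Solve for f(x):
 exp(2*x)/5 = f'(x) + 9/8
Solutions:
 f(x) = C1 - 9*x/8 + exp(2*x)/10


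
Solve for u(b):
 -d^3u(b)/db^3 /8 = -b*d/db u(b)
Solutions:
 u(b) = C1 + Integral(C2*airyai(2*b) + C3*airybi(2*b), b)


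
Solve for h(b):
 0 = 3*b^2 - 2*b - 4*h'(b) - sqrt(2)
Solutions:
 h(b) = C1 + b^3/4 - b^2/4 - sqrt(2)*b/4


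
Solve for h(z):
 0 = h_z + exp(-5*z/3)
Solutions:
 h(z) = C1 + 3*exp(-5*z/3)/5


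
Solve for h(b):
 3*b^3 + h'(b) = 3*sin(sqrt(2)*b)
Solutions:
 h(b) = C1 - 3*b^4/4 - 3*sqrt(2)*cos(sqrt(2)*b)/2


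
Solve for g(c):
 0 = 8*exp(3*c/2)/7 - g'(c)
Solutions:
 g(c) = C1 + 16*exp(3*c/2)/21


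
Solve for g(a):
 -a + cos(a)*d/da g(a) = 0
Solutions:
 g(a) = C1 + Integral(a/cos(a), a)


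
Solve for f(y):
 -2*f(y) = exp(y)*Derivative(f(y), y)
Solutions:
 f(y) = C1*exp(2*exp(-y))


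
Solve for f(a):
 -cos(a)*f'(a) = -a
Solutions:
 f(a) = C1 + Integral(a/cos(a), a)


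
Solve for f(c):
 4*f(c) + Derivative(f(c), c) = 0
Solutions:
 f(c) = C1*exp(-4*c)


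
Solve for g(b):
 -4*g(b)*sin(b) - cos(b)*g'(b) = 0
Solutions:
 g(b) = C1*cos(b)^4


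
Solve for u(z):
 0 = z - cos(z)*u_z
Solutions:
 u(z) = C1 + Integral(z/cos(z), z)


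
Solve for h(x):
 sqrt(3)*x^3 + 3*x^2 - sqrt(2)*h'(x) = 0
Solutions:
 h(x) = C1 + sqrt(6)*x^4/8 + sqrt(2)*x^3/2


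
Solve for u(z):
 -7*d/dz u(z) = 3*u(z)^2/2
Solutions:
 u(z) = 14/(C1 + 3*z)


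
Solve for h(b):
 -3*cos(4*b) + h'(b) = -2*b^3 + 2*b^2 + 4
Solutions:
 h(b) = C1 - b^4/2 + 2*b^3/3 + 4*b + 3*sin(4*b)/4


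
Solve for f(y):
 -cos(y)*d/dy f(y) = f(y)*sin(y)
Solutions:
 f(y) = C1*cos(y)


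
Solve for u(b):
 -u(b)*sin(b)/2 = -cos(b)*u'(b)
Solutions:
 u(b) = C1/sqrt(cos(b))


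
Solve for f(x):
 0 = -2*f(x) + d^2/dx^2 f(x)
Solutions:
 f(x) = C1*exp(-sqrt(2)*x) + C2*exp(sqrt(2)*x)


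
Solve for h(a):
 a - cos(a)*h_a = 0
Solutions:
 h(a) = C1 + Integral(a/cos(a), a)


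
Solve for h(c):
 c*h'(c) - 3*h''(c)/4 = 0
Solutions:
 h(c) = C1 + C2*erfi(sqrt(6)*c/3)


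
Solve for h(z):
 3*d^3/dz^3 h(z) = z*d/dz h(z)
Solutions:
 h(z) = C1 + Integral(C2*airyai(3^(2/3)*z/3) + C3*airybi(3^(2/3)*z/3), z)


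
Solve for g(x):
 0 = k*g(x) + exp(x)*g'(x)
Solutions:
 g(x) = C1*exp(k*exp(-x))


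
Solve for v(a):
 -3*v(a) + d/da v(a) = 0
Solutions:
 v(a) = C1*exp(3*a)


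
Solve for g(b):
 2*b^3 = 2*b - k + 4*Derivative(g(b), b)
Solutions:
 g(b) = C1 + b^4/8 - b^2/4 + b*k/4


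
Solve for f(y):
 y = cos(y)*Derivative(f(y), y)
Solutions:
 f(y) = C1 + Integral(y/cos(y), y)


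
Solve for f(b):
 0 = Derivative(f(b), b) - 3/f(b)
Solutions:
 f(b) = -sqrt(C1 + 6*b)
 f(b) = sqrt(C1 + 6*b)


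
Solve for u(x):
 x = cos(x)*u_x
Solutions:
 u(x) = C1 + Integral(x/cos(x), x)


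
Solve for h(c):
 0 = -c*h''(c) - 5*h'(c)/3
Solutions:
 h(c) = C1 + C2/c^(2/3)


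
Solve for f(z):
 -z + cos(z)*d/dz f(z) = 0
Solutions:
 f(z) = C1 + Integral(z/cos(z), z)


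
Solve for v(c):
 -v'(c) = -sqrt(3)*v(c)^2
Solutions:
 v(c) = -1/(C1 + sqrt(3)*c)


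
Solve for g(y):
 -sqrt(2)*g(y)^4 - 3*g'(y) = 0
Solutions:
 g(y) = (-1 - sqrt(3)*I)*(1/(C1 + sqrt(2)*y))^(1/3)/2
 g(y) = (-1 + sqrt(3)*I)*(1/(C1 + sqrt(2)*y))^(1/3)/2
 g(y) = (1/(C1 + sqrt(2)*y))^(1/3)


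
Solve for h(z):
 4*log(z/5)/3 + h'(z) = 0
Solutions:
 h(z) = C1 - 4*z*log(z)/3 + 4*z/3 + 4*z*log(5)/3


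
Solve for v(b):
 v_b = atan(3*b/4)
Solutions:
 v(b) = C1 + b*atan(3*b/4) - 2*log(9*b^2 + 16)/3


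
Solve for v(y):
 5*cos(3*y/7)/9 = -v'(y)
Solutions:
 v(y) = C1 - 35*sin(3*y/7)/27


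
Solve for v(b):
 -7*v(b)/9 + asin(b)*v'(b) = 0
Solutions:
 v(b) = C1*exp(7*Integral(1/asin(b), b)/9)


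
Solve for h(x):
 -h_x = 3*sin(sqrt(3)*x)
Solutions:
 h(x) = C1 + sqrt(3)*cos(sqrt(3)*x)


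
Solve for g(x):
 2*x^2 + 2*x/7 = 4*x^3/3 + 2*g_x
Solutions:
 g(x) = C1 - x^4/6 + x^3/3 + x^2/14


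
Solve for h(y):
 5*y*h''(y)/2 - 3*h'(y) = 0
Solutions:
 h(y) = C1 + C2*y^(11/5)


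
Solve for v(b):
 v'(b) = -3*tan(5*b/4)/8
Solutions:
 v(b) = C1 + 3*log(cos(5*b/4))/10


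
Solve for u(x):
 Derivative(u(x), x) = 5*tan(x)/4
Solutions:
 u(x) = C1 - 5*log(cos(x))/4


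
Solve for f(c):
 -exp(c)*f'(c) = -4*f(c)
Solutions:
 f(c) = C1*exp(-4*exp(-c))


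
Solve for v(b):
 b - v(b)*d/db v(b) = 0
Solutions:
 v(b) = -sqrt(C1 + b^2)
 v(b) = sqrt(C1 + b^2)


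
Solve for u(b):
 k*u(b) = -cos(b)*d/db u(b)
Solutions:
 u(b) = C1*exp(k*(log(sin(b) - 1) - log(sin(b) + 1))/2)


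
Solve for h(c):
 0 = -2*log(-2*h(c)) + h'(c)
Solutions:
 -Integral(1/(log(-_y) + log(2)), (_y, h(c)))/2 = C1 - c


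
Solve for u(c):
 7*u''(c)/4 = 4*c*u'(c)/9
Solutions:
 u(c) = C1 + C2*erfi(2*sqrt(14)*c/21)


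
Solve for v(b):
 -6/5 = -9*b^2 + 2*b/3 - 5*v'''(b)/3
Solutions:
 v(b) = C1 + C2*b + C3*b^2 - 9*b^5/100 + b^4/60 + 3*b^3/25


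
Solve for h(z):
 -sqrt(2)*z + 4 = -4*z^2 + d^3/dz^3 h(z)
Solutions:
 h(z) = C1 + C2*z + C3*z^2 + z^5/15 - sqrt(2)*z^4/24 + 2*z^3/3


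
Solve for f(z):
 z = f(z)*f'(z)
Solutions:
 f(z) = -sqrt(C1 + z^2)
 f(z) = sqrt(C1 + z^2)


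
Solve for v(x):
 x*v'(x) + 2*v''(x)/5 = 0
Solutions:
 v(x) = C1 + C2*erf(sqrt(5)*x/2)


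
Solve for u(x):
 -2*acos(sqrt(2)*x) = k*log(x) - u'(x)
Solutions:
 u(x) = C1 + k*x*(log(x) - 1) + 2*x*acos(sqrt(2)*x) - sqrt(2)*sqrt(1 - 2*x^2)


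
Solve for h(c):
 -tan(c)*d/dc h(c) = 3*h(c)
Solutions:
 h(c) = C1/sin(c)^3


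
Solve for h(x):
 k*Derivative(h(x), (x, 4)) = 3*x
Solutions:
 h(x) = C1 + C2*x + C3*x^2 + C4*x^3 + x^5/(40*k)


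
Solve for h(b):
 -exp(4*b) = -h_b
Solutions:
 h(b) = C1 + exp(4*b)/4


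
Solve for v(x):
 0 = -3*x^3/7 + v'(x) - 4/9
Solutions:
 v(x) = C1 + 3*x^4/28 + 4*x/9


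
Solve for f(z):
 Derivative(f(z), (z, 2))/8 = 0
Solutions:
 f(z) = C1 + C2*z


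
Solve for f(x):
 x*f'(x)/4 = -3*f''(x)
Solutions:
 f(x) = C1 + C2*erf(sqrt(6)*x/12)


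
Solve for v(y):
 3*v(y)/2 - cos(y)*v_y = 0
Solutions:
 v(y) = C1*(sin(y) + 1)^(3/4)/(sin(y) - 1)^(3/4)


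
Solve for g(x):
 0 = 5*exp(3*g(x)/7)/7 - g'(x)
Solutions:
 g(x) = 7*log(-1/(C1 + 15*x))/3 + 14*log(7)/3
 g(x) = 7*log((-1/(C1 + 5*x))^(1/3)*(-21^(2/3) - 3*3^(1/6)*7^(2/3)*I)/6)
 g(x) = 7*log((-1/(C1 + 5*x))^(1/3)*(-21^(2/3) + 3*3^(1/6)*7^(2/3)*I)/6)


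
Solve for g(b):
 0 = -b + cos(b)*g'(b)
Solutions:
 g(b) = C1 + Integral(b/cos(b), b)


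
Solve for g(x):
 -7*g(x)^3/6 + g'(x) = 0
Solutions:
 g(x) = -sqrt(3)*sqrt(-1/(C1 + 7*x))
 g(x) = sqrt(3)*sqrt(-1/(C1 + 7*x))


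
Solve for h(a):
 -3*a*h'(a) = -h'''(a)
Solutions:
 h(a) = C1 + Integral(C2*airyai(3^(1/3)*a) + C3*airybi(3^(1/3)*a), a)


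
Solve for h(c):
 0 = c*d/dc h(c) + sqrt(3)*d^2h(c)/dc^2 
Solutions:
 h(c) = C1 + C2*erf(sqrt(2)*3^(3/4)*c/6)


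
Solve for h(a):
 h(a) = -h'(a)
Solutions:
 h(a) = C1*exp(-a)


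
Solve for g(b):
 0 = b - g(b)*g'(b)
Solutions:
 g(b) = -sqrt(C1 + b^2)
 g(b) = sqrt(C1 + b^2)


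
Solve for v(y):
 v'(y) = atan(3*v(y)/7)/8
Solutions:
 Integral(1/atan(3*_y/7), (_y, v(y))) = C1 + y/8


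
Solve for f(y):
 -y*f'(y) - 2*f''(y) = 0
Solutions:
 f(y) = C1 + C2*erf(y/2)


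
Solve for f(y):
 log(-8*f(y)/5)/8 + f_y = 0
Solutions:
 8*Integral(1/(log(-_y) - log(5) + 3*log(2)), (_y, f(y))) = C1 - y


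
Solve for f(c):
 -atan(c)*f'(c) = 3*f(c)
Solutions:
 f(c) = C1*exp(-3*Integral(1/atan(c), c))


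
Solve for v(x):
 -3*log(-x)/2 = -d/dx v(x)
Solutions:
 v(x) = C1 + 3*x*log(-x)/2 - 3*x/2


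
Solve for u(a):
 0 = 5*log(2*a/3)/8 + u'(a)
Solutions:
 u(a) = C1 - 5*a*log(a)/8 - 5*a*log(2)/8 + 5*a/8 + 5*a*log(3)/8


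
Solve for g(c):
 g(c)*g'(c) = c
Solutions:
 g(c) = -sqrt(C1 + c^2)
 g(c) = sqrt(C1 + c^2)


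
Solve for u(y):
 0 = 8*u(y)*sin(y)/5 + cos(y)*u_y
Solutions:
 u(y) = C1*cos(y)^(8/5)


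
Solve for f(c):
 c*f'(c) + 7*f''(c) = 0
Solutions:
 f(c) = C1 + C2*erf(sqrt(14)*c/14)


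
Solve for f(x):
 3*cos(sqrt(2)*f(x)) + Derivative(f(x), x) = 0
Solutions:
 f(x) = sqrt(2)*(pi - asin((exp(2*sqrt(2)*C1) + exp(6*sqrt(2)*x))/(exp(2*sqrt(2)*C1) - exp(6*sqrt(2)*x))))/2
 f(x) = sqrt(2)*asin((exp(2*sqrt(2)*C1) + exp(6*sqrt(2)*x))/(exp(2*sqrt(2)*C1) - exp(6*sqrt(2)*x)))/2


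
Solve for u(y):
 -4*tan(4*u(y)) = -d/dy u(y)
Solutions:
 u(y) = -asin(C1*exp(16*y))/4 + pi/4
 u(y) = asin(C1*exp(16*y))/4


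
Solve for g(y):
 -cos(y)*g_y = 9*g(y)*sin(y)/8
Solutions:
 g(y) = C1*cos(y)^(9/8)


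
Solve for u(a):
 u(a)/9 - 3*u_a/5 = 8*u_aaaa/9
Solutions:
 u(a) = (C1/sqrt(exp(sqrt(30)*a*sqrt(-60^(1/3)*(6561 + sqrt(46886721))^(1/3) + 80*450^(1/3)/(6561 + sqrt(46886721))^(1/3) + 324*sqrt(30)/sqrt(-80*450^(1/3)/(6561 + sqrt(46886721))^(1/3) + 60^(1/3)*(6561 + sqrt(46886721))^(1/3)))/60)) + C2*sqrt(exp(sqrt(30)*a*sqrt(-60^(1/3)*(6561 + sqrt(46886721))^(1/3) + 80*450^(1/3)/(6561 + sqrt(46886721))^(1/3) + 324*sqrt(30)/sqrt(-80*450^(1/3)/(6561 + sqrt(46886721))^(1/3) + 60^(1/3)*(6561 + sqrt(46886721))^(1/3)))/60)))*exp(-sqrt(30)*a*sqrt(-80*450^(1/3)/(6561 + sqrt(46886721))^(1/3) + 60^(1/3)*(6561 + sqrt(46886721))^(1/3))/120) + (C3*sin(sqrt(30)*a*sqrt(-80*450^(1/3)/(6561 + sqrt(46886721))^(1/3) + 60^(1/3)*(6561 + sqrt(46886721))^(1/3) + 324*sqrt(30)/sqrt(-80*450^(1/3)/(6561 + sqrt(46886721))^(1/3) + 60^(1/3)*(6561 + sqrt(46886721))^(1/3)))/120) + C4*cos(sqrt(30)*a*sqrt(-80*450^(1/3)/(6561 + sqrt(46886721))^(1/3) + 60^(1/3)*(6561 + sqrt(46886721))^(1/3) + 324*sqrt(30)/sqrt(-80*450^(1/3)/(6561 + sqrt(46886721))^(1/3) + 60^(1/3)*(6561 + sqrt(46886721))^(1/3)))/120))*exp(sqrt(30)*a*sqrt(-80*450^(1/3)/(6561 + sqrt(46886721))^(1/3) + 60^(1/3)*(6561 + sqrt(46886721))^(1/3))/120)


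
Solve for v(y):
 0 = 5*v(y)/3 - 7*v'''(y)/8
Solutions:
 v(y) = C3*exp(2*21^(2/3)*5^(1/3)*y/21) + (C1*sin(3^(1/6)*5^(1/3)*7^(2/3)*y/7) + C2*cos(3^(1/6)*5^(1/3)*7^(2/3)*y/7))*exp(-21^(2/3)*5^(1/3)*y/21)


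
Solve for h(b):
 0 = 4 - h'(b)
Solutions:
 h(b) = C1 + 4*b


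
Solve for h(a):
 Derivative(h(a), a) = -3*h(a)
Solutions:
 h(a) = C1*exp(-3*a)


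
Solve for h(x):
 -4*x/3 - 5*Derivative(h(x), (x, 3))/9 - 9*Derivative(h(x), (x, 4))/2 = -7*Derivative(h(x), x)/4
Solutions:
 h(x) = C1 + C2*exp(-x*(200*2^(2/3)/(729*sqrt(234197481) + 11156261)^(1/3) + 40 + 2^(1/3)*(729*sqrt(234197481) + 11156261)^(1/3))/972)*sin(2^(1/3)*sqrt(3)*x*(-(729*sqrt(234197481) + 11156261)^(1/3) + 200*2^(1/3)/(729*sqrt(234197481) + 11156261)^(1/3))/972) + C3*exp(-x*(200*2^(2/3)/(729*sqrt(234197481) + 11156261)^(1/3) + 40 + 2^(1/3)*(729*sqrt(234197481) + 11156261)^(1/3))/972)*cos(2^(1/3)*sqrt(3)*x*(-(729*sqrt(234197481) + 11156261)^(1/3) + 200*2^(1/3)/(729*sqrt(234197481) + 11156261)^(1/3))/972) + C4*exp(x*(-20 + 200*2^(2/3)/(729*sqrt(234197481) + 11156261)^(1/3) + 2^(1/3)*(729*sqrt(234197481) + 11156261)^(1/3))/486) + 8*x^2/21


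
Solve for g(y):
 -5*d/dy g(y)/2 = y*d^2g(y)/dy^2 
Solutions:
 g(y) = C1 + C2/y^(3/2)


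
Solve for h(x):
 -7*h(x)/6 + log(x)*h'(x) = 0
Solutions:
 h(x) = C1*exp(7*li(x)/6)


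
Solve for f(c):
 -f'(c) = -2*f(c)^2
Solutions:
 f(c) = -1/(C1 + 2*c)


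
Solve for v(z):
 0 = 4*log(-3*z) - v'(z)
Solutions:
 v(z) = C1 + 4*z*log(-z) + 4*z*(-1 + log(3))


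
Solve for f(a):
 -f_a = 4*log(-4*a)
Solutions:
 f(a) = C1 - 4*a*log(-a) + 4*a*(1 - 2*log(2))


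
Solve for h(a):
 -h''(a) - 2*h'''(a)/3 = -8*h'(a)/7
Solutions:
 h(a) = C1 + C2*exp(a*(-21 + sqrt(1785))/28) + C3*exp(-a*(21 + sqrt(1785))/28)


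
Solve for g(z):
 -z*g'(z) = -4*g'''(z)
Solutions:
 g(z) = C1 + Integral(C2*airyai(2^(1/3)*z/2) + C3*airybi(2^(1/3)*z/2), z)


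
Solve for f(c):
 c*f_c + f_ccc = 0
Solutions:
 f(c) = C1 + Integral(C2*airyai(-c) + C3*airybi(-c), c)


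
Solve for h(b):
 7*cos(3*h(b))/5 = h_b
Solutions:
 -7*b/5 - log(sin(3*h(b)) - 1)/6 + log(sin(3*h(b)) + 1)/6 = C1


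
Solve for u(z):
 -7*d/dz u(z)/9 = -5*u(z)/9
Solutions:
 u(z) = C1*exp(5*z/7)


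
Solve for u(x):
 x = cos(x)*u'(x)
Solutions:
 u(x) = C1 + Integral(x/cos(x), x)


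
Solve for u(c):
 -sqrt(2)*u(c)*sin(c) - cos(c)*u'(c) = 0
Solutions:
 u(c) = C1*cos(c)^(sqrt(2))


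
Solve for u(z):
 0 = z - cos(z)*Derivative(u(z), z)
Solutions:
 u(z) = C1 + Integral(z/cos(z), z)


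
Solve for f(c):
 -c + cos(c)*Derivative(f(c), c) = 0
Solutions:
 f(c) = C1 + Integral(c/cos(c), c)


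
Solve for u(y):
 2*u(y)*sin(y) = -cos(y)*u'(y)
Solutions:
 u(y) = C1*cos(y)^2


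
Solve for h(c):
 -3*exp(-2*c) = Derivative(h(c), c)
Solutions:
 h(c) = C1 + 3*exp(-2*c)/2


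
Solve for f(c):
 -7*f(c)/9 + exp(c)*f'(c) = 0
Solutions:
 f(c) = C1*exp(-7*exp(-c)/9)


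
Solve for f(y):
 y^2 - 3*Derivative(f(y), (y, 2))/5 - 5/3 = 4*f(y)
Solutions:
 f(y) = C1*sin(2*sqrt(15)*y/3) + C2*cos(2*sqrt(15)*y/3) + y^2/4 - 59/120


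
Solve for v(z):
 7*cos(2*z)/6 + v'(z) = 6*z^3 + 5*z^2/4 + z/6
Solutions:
 v(z) = C1 + 3*z^4/2 + 5*z^3/12 + z^2/12 - 7*sin(2*z)/12


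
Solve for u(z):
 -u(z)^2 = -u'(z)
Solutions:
 u(z) = -1/(C1 + z)


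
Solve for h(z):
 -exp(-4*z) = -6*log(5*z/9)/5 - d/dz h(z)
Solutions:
 h(z) = C1 - 6*z*log(z)/5 + 6*z*(-log(5) + 1 + 2*log(3))/5 - exp(-4*z)/4


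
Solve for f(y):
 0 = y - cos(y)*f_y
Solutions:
 f(y) = C1 + Integral(y/cos(y), y)


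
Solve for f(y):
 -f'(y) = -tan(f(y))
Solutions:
 f(y) = pi - asin(C1*exp(y))
 f(y) = asin(C1*exp(y))


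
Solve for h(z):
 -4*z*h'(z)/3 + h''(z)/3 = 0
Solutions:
 h(z) = C1 + C2*erfi(sqrt(2)*z)


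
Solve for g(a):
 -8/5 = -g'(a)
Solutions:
 g(a) = C1 + 8*a/5


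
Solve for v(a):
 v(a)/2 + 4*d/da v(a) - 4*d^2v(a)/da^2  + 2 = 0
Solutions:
 v(a) = C1*exp(a*(2 - sqrt(6))/4) + C2*exp(a*(2 + sqrt(6))/4) - 4


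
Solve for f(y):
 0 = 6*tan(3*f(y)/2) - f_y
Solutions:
 f(y) = -2*asin(C1*exp(9*y))/3 + 2*pi/3
 f(y) = 2*asin(C1*exp(9*y))/3


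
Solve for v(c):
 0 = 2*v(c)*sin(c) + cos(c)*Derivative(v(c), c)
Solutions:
 v(c) = C1*cos(c)^2


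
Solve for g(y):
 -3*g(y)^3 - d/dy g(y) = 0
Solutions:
 g(y) = -sqrt(2)*sqrt(-1/(C1 - 3*y))/2
 g(y) = sqrt(2)*sqrt(-1/(C1 - 3*y))/2


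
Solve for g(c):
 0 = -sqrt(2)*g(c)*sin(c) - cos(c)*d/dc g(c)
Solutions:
 g(c) = C1*cos(c)^(sqrt(2))


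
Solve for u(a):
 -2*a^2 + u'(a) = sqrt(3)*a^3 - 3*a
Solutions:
 u(a) = C1 + sqrt(3)*a^4/4 + 2*a^3/3 - 3*a^2/2


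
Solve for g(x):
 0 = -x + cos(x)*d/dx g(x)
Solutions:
 g(x) = C1 + Integral(x/cos(x), x)


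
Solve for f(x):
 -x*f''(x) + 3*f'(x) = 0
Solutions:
 f(x) = C1 + C2*x^4


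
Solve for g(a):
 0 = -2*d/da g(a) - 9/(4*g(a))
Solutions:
 g(a) = -sqrt(C1 - 9*a)/2
 g(a) = sqrt(C1 - 9*a)/2


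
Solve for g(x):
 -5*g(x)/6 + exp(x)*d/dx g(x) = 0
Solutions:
 g(x) = C1*exp(-5*exp(-x)/6)


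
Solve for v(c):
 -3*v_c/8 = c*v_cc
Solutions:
 v(c) = C1 + C2*c^(5/8)


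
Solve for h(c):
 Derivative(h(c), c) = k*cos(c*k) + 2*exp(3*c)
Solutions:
 h(c) = C1 + 2*exp(3*c)/3 + sin(c*k)


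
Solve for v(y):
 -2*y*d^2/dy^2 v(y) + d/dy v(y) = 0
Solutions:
 v(y) = C1 + C2*y^(3/2)


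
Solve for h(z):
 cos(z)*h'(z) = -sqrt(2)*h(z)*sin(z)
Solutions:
 h(z) = C1*cos(z)^(sqrt(2))


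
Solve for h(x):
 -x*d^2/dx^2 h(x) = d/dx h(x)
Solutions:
 h(x) = C1 + C2*log(x)


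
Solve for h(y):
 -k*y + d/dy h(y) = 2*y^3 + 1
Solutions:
 h(y) = C1 + k*y^2/2 + y^4/2 + y


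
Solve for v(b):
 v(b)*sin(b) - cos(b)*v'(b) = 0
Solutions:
 v(b) = C1/cos(b)


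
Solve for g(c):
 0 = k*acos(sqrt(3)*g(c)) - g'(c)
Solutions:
 Integral(1/acos(sqrt(3)*_y), (_y, g(c))) = C1 + c*k


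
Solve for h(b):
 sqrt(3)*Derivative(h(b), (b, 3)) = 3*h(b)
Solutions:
 h(b) = C3*exp(3^(1/6)*b) + (C1*sin(3^(2/3)*b/2) + C2*cos(3^(2/3)*b/2))*exp(-3^(1/6)*b/2)


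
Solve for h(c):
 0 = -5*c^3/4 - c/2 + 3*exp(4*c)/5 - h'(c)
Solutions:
 h(c) = C1 - 5*c^4/16 - c^2/4 + 3*exp(4*c)/20


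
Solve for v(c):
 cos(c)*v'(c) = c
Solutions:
 v(c) = C1 + Integral(c/cos(c), c)


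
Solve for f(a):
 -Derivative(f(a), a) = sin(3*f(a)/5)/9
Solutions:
 a/9 + 5*log(cos(3*f(a)/5) - 1)/6 - 5*log(cos(3*f(a)/5) + 1)/6 = C1


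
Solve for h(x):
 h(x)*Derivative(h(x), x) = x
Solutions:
 h(x) = -sqrt(C1 + x^2)
 h(x) = sqrt(C1 + x^2)


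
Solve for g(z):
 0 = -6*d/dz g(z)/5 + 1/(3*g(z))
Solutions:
 g(z) = -sqrt(C1 + 5*z)/3
 g(z) = sqrt(C1 + 5*z)/3


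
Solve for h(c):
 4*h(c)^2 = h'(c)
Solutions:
 h(c) = -1/(C1 + 4*c)


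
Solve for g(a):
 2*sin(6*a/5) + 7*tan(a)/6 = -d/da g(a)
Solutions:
 g(a) = C1 + 7*log(cos(a))/6 + 5*cos(6*a/5)/3


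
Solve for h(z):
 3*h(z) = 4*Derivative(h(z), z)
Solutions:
 h(z) = C1*exp(3*z/4)


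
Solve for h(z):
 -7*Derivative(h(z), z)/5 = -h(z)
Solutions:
 h(z) = C1*exp(5*z/7)


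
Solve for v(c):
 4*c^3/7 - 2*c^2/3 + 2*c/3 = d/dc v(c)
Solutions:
 v(c) = C1 + c^4/7 - 2*c^3/9 + c^2/3


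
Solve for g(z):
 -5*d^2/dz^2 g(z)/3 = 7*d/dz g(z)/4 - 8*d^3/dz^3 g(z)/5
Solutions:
 g(z) = C1 + C2*exp(z*(25 - sqrt(3145))/48) + C3*exp(z*(25 + sqrt(3145))/48)


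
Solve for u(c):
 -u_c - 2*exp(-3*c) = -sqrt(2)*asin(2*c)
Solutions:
 u(c) = C1 + sqrt(2)*c*asin(2*c) + sqrt(2)*sqrt(1 - 4*c^2)/2 + 2*exp(-3*c)/3


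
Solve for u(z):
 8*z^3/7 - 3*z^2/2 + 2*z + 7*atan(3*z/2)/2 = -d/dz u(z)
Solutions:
 u(z) = C1 - 2*z^4/7 + z^3/2 - z^2 - 7*z*atan(3*z/2)/2 + 7*log(9*z^2 + 4)/6


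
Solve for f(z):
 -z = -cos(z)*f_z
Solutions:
 f(z) = C1 + Integral(z/cos(z), z)


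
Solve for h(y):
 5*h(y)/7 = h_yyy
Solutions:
 h(y) = C3*exp(5^(1/3)*7^(2/3)*y/7) + (C1*sin(sqrt(3)*5^(1/3)*7^(2/3)*y/14) + C2*cos(sqrt(3)*5^(1/3)*7^(2/3)*y/14))*exp(-5^(1/3)*7^(2/3)*y/14)


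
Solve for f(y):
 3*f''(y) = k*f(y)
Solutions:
 f(y) = C1*exp(-sqrt(3)*sqrt(k)*y/3) + C2*exp(sqrt(3)*sqrt(k)*y/3)


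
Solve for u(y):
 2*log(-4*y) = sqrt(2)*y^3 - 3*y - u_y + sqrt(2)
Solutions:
 u(y) = C1 + sqrt(2)*y^4/4 - 3*y^2/2 - 2*y*log(-y) + y*(-4*log(2) + sqrt(2) + 2)


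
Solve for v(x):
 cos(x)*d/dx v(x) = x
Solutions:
 v(x) = C1 + Integral(x/cos(x), x)


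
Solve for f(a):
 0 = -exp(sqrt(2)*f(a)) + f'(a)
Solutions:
 f(a) = sqrt(2)*(2*log(-1/(C1 + a)) - log(2))/4


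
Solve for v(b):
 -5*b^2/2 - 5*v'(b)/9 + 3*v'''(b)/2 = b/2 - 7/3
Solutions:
 v(b) = C1 + C2*exp(-sqrt(30)*b/9) + C3*exp(sqrt(30)*b/9) - 3*b^3/2 - 9*b^2/20 - 201*b/10


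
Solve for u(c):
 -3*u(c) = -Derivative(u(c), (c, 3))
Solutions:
 u(c) = C3*exp(3^(1/3)*c) + (C1*sin(3^(5/6)*c/2) + C2*cos(3^(5/6)*c/2))*exp(-3^(1/3)*c/2)


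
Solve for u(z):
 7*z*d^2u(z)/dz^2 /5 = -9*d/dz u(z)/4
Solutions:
 u(z) = C1 + C2/z^(17/28)


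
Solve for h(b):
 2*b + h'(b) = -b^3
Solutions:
 h(b) = C1 - b^4/4 - b^2


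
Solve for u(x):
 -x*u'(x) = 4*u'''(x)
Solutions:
 u(x) = C1 + Integral(C2*airyai(-2^(1/3)*x/2) + C3*airybi(-2^(1/3)*x/2), x)


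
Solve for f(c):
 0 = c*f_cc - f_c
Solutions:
 f(c) = C1 + C2*c^2


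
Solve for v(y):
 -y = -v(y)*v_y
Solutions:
 v(y) = -sqrt(C1 + y^2)
 v(y) = sqrt(C1 + y^2)


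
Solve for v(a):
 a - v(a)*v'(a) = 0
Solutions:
 v(a) = -sqrt(C1 + a^2)
 v(a) = sqrt(C1 + a^2)


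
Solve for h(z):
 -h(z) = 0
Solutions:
 h(z) = 0


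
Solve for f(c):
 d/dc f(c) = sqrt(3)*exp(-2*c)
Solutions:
 f(c) = C1 - sqrt(3)*exp(-2*c)/2


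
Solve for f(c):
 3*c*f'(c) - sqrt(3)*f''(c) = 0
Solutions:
 f(c) = C1 + C2*erfi(sqrt(2)*3^(1/4)*c/2)


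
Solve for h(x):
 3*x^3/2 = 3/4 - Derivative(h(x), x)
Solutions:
 h(x) = C1 - 3*x^4/8 + 3*x/4


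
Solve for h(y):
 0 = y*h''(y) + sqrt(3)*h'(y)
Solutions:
 h(y) = C1 + C2*y^(1 - sqrt(3))


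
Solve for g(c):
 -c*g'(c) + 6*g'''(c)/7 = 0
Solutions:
 g(c) = C1 + Integral(C2*airyai(6^(2/3)*7^(1/3)*c/6) + C3*airybi(6^(2/3)*7^(1/3)*c/6), c)


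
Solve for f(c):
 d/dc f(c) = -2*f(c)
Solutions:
 f(c) = C1*exp(-2*c)


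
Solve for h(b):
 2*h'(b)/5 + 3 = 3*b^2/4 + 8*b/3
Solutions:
 h(b) = C1 + 5*b^3/8 + 10*b^2/3 - 15*b/2


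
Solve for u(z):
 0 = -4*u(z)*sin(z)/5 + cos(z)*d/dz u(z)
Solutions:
 u(z) = C1/cos(z)^(4/5)


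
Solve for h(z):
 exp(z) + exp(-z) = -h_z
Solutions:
 h(z) = C1 - 2*sinh(z)


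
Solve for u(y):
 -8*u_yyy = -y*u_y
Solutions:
 u(y) = C1 + Integral(C2*airyai(y/2) + C3*airybi(y/2), y)


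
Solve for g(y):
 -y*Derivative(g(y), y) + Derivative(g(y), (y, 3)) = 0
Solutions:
 g(y) = C1 + Integral(C2*airyai(y) + C3*airybi(y), y)


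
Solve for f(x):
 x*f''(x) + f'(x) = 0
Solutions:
 f(x) = C1 + C2*log(x)


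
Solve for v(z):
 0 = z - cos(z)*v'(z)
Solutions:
 v(z) = C1 + Integral(z/cos(z), z)


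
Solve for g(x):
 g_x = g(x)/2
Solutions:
 g(x) = C1*exp(x/2)


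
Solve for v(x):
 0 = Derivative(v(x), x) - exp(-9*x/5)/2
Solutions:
 v(x) = C1 - 5*exp(-9*x/5)/18


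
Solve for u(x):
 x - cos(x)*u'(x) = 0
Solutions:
 u(x) = C1 + Integral(x/cos(x), x)


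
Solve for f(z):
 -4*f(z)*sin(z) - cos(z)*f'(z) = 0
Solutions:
 f(z) = C1*cos(z)^4


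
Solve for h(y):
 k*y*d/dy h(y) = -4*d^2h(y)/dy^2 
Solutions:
 h(y) = Piecewise((-sqrt(2)*sqrt(pi)*C1*erf(sqrt(2)*sqrt(k)*y/4)/sqrt(k) - C2, (k > 0) | (k < 0)), (-C1*y - C2, True))


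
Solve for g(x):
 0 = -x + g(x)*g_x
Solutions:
 g(x) = -sqrt(C1 + x^2)
 g(x) = sqrt(C1 + x^2)


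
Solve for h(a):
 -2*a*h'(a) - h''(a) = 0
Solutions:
 h(a) = C1 + C2*erf(a)


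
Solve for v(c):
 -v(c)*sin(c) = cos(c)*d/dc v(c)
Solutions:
 v(c) = C1*cos(c)


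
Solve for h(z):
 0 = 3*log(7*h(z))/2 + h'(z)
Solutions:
 2*Integral(1/(log(_y) + log(7)), (_y, h(z)))/3 = C1 - z


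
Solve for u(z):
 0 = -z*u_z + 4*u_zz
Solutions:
 u(z) = C1 + C2*erfi(sqrt(2)*z/4)


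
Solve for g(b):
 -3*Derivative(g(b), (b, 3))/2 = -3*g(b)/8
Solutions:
 g(b) = C3*exp(2^(1/3)*b/2) + (C1*sin(2^(1/3)*sqrt(3)*b/4) + C2*cos(2^(1/3)*sqrt(3)*b/4))*exp(-2^(1/3)*b/4)


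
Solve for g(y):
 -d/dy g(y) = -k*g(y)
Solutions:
 g(y) = C1*exp(k*y)


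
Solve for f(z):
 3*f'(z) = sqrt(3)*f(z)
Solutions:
 f(z) = C1*exp(sqrt(3)*z/3)


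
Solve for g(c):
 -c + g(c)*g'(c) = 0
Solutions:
 g(c) = -sqrt(C1 + c^2)
 g(c) = sqrt(C1 + c^2)


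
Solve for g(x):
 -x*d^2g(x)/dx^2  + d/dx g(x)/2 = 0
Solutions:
 g(x) = C1 + C2*x^(3/2)


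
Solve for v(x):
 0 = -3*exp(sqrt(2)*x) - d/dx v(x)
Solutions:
 v(x) = C1 - 3*sqrt(2)*exp(sqrt(2)*x)/2


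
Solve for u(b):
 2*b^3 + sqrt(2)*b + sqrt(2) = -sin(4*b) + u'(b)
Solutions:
 u(b) = C1 + b^4/2 + sqrt(2)*b^2/2 + sqrt(2)*b - cos(4*b)/4


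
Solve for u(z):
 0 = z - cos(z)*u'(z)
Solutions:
 u(z) = C1 + Integral(z/cos(z), z)


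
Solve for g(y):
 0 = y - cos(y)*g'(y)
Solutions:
 g(y) = C1 + Integral(y/cos(y), y)


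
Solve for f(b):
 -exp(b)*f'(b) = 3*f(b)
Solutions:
 f(b) = C1*exp(3*exp(-b))


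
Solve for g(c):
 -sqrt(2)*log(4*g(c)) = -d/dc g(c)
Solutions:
 -sqrt(2)*Integral(1/(log(_y) + 2*log(2)), (_y, g(c)))/2 = C1 - c


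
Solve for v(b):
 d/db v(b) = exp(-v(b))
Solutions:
 v(b) = log(C1 + b)


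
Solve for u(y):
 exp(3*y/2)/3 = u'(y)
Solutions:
 u(y) = C1 + 2*exp(3*y/2)/9


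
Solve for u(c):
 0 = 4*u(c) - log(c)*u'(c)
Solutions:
 u(c) = C1*exp(4*li(c))


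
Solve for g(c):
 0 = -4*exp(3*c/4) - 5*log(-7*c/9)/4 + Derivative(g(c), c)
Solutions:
 g(c) = C1 + 5*c*log(-c)/4 + 5*c*(-2*log(3) - 1 + log(7))/4 + 16*exp(3*c/4)/3


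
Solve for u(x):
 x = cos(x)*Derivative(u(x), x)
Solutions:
 u(x) = C1 + Integral(x/cos(x), x)


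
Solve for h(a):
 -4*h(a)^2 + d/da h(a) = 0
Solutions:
 h(a) = -1/(C1 + 4*a)


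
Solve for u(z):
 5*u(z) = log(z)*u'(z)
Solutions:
 u(z) = C1*exp(5*li(z))


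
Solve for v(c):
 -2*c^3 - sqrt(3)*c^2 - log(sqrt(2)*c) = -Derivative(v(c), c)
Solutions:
 v(c) = C1 + c^4/2 + sqrt(3)*c^3/3 + c*log(c) - c + c*log(2)/2


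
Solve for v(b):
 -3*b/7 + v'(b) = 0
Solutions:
 v(b) = C1 + 3*b^2/14


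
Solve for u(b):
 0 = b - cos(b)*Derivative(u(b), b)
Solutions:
 u(b) = C1 + Integral(b/cos(b), b)


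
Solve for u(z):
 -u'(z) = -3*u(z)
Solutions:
 u(z) = C1*exp(3*z)


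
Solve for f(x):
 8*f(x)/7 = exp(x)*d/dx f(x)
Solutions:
 f(x) = C1*exp(-8*exp(-x)/7)


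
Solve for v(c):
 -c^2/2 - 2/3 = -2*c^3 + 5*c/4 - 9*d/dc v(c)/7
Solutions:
 v(c) = C1 - 7*c^4/18 + 7*c^3/54 + 35*c^2/72 + 14*c/27


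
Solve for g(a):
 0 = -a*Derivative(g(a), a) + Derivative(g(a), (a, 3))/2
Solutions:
 g(a) = C1 + Integral(C2*airyai(2^(1/3)*a) + C3*airybi(2^(1/3)*a), a)


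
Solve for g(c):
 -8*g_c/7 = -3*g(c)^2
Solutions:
 g(c) = -8/(C1 + 21*c)


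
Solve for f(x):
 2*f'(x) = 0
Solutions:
 f(x) = C1


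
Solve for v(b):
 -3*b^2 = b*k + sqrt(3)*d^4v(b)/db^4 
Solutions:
 v(b) = C1 + C2*b + C3*b^2 + C4*b^3 - sqrt(3)*b^6/360 - sqrt(3)*b^5*k/360


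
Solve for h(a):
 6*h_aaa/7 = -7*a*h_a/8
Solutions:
 h(a) = C1 + Integral(C2*airyai(-42^(2/3)*a/12) + C3*airybi(-42^(2/3)*a/12), a)


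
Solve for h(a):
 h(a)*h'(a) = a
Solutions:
 h(a) = -sqrt(C1 + a^2)
 h(a) = sqrt(C1 + a^2)


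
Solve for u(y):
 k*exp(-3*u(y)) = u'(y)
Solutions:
 u(y) = log(C1 + 3*k*y)/3
 u(y) = log((-3^(1/3) - 3^(5/6)*I)*(C1 + k*y)^(1/3)/2)
 u(y) = log((-3^(1/3) + 3^(5/6)*I)*(C1 + k*y)^(1/3)/2)


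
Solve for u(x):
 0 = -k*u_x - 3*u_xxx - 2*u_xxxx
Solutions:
 u(x) = C1 + C2*exp(-x*((2*k + sqrt((2*k + 1)^2 - 1) + 1)^(1/3) + 1 + (2*k + sqrt((2*k + 1)^2 - 1) + 1)^(-1/3))/2) + C3*exp(x*((2*k + sqrt((2*k + 1)^2 - 1) + 1)^(1/3)/4 - sqrt(3)*I*(2*k + sqrt((2*k + 1)^2 - 1) + 1)^(1/3)/4 - 1/2 - 1/((-1 + sqrt(3)*I)*(2*k + sqrt((2*k + 1)^2 - 1) + 1)^(1/3)))) + C4*exp(x*((2*k + sqrt((2*k + 1)^2 - 1) + 1)^(1/3)/4 + sqrt(3)*I*(2*k + sqrt((2*k + 1)^2 - 1) + 1)^(1/3)/4 - 1/2 + 1/((1 + sqrt(3)*I)*(2*k + sqrt((2*k + 1)^2 - 1) + 1)^(1/3))))


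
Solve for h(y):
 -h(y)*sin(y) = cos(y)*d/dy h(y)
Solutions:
 h(y) = C1*cos(y)


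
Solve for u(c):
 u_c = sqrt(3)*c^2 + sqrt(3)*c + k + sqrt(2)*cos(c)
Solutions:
 u(c) = C1 + sqrt(3)*c^3/3 + sqrt(3)*c^2/2 + c*k + sqrt(2)*sin(c)


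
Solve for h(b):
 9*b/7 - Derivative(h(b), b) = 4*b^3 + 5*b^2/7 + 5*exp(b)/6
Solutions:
 h(b) = C1 - b^4 - 5*b^3/21 + 9*b^2/14 - 5*exp(b)/6


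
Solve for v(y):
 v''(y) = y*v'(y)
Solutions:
 v(y) = C1 + C2*erfi(sqrt(2)*y/2)


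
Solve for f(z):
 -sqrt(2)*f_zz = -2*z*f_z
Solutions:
 f(z) = C1 + C2*erfi(2^(3/4)*z/2)


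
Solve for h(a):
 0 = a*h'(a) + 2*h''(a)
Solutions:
 h(a) = C1 + C2*erf(a/2)


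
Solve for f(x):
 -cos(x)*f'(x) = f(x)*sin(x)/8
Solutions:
 f(x) = C1*cos(x)^(1/8)


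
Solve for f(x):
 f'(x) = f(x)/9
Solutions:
 f(x) = C1*exp(x/9)


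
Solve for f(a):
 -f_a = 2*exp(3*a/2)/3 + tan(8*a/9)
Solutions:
 f(a) = C1 - 4*exp(3*a/2)/9 + 9*log(cos(8*a/9))/8


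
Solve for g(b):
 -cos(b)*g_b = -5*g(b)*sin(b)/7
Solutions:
 g(b) = C1/cos(b)^(5/7)


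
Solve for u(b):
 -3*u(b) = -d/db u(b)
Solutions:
 u(b) = C1*exp(3*b)


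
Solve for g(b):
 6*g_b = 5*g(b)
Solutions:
 g(b) = C1*exp(5*b/6)


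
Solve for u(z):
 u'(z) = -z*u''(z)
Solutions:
 u(z) = C1 + C2*log(z)


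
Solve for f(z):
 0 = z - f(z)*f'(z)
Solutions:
 f(z) = -sqrt(C1 + z^2)
 f(z) = sqrt(C1 + z^2)


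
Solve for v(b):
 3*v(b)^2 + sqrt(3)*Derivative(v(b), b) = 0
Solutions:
 v(b) = 1/(C1 + sqrt(3)*b)


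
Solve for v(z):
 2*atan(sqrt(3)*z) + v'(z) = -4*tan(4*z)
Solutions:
 v(z) = C1 - 2*z*atan(sqrt(3)*z) + sqrt(3)*log(3*z^2 + 1)/3 + log(cos(4*z))


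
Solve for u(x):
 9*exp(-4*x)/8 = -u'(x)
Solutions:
 u(x) = C1 + 9*exp(-4*x)/32


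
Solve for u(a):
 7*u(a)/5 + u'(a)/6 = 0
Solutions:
 u(a) = C1*exp(-42*a/5)


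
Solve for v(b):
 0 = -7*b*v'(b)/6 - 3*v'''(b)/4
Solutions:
 v(b) = C1 + Integral(C2*airyai(-42^(1/3)*b/3) + C3*airybi(-42^(1/3)*b/3), b)


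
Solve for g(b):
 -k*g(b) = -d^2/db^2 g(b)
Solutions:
 g(b) = C1*exp(-b*sqrt(k)) + C2*exp(b*sqrt(k))


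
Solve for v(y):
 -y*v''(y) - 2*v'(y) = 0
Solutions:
 v(y) = C1 + C2/y


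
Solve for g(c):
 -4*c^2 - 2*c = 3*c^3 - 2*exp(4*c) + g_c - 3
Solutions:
 g(c) = C1 - 3*c^4/4 - 4*c^3/3 - c^2 + 3*c + exp(4*c)/2


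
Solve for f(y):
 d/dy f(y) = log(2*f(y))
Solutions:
 -Integral(1/(log(_y) + log(2)), (_y, f(y))) = C1 - y


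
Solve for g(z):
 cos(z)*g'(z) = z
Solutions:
 g(z) = C1 + Integral(z/cos(z), z)


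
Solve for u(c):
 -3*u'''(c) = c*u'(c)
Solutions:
 u(c) = C1 + Integral(C2*airyai(-3^(2/3)*c/3) + C3*airybi(-3^(2/3)*c/3), c)


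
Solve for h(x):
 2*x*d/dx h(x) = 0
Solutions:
 h(x) = C1


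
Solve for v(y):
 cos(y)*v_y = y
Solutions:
 v(y) = C1 + Integral(y/cos(y), y)


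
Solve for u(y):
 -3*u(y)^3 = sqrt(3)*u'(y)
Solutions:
 u(y) = -sqrt(2)*sqrt(-1/(C1 - sqrt(3)*y))/2
 u(y) = sqrt(2)*sqrt(-1/(C1 - sqrt(3)*y))/2


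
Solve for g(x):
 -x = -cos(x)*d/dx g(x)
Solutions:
 g(x) = C1 + Integral(x/cos(x), x)


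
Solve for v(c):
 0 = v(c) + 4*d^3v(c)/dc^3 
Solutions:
 v(c) = C3*exp(-2^(1/3)*c/2) + (C1*sin(2^(1/3)*sqrt(3)*c/4) + C2*cos(2^(1/3)*sqrt(3)*c/4))*exp(2^(1/3)*c/4)


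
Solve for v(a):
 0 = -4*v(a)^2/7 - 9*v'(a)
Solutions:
 v(a) = 63/(C1 + 4*a)


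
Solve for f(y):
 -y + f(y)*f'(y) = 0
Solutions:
 f(y) = -sqrt(C1 + y^2)
 f(y) = sqrt(C1 + y^2)


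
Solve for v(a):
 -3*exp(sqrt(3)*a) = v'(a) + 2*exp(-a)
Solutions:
 v(a) = C1 - sqrt(3)*exp(sqrt(3)*a) + 2*exp(-a)


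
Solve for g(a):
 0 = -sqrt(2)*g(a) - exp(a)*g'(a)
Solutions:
 g(a) = C1*exp(sqrt(2)*exp(-a))


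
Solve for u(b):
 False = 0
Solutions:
 u(b) = C1 - 3*b*asin(b/3)/5 + zoo*b - 3*sqrt(9 - b^2)/5


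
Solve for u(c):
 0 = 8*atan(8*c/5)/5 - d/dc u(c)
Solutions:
 u(c) = C1 + 8*c*atan(8*c/5)/5 - log(64*c^2 + 25)/2


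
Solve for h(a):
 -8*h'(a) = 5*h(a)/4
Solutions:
 h(a) = C1*exp(-5*a/32)


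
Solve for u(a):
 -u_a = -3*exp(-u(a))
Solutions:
 u(a) = log(C1 + 3*a)


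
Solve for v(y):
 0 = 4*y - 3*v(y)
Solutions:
 v(y) = 4*y/3


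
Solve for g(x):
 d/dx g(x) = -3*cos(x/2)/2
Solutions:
 g(x) = C1 - 3*sin(x/2)


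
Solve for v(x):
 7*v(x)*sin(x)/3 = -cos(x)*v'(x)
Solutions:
 v(x) = C1*cos(x)^(7/3)


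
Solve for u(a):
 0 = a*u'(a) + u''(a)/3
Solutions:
 u(a) = C1 + C2*erf(sqrt(6)*a/2)


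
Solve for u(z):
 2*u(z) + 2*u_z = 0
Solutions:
 u(z) = C1*exp(-z)


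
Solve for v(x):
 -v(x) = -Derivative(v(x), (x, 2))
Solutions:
 v(x) = C1*exp(-x) + C2*exp(x)


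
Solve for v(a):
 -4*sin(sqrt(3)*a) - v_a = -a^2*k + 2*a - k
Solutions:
 v(a) = C1 + a^3*k/3 - a^2 + a*k + 4*sqrt(3)*cos(sqrt(3)*a)/3


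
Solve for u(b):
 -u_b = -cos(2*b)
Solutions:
 u(b) = C1 + sin(2*b)/2


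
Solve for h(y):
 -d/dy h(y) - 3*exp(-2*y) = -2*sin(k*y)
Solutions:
 h(y) = C1 + 3*exp(-2*y)/2 - 2*cos(k*y)/k


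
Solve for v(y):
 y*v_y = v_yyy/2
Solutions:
 v(y) = C1 + Integral(C2*airyai(2^(1/3)*y) + C3*airybi(2^(1/3)*y), y)


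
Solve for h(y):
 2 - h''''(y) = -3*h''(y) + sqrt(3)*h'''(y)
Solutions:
 h(y) = C1 + C2*y + C3*exp(y*(-sqrt(3) + sqrt(15))/2) + C4*exp(-y*(sqrt(3) + sqrt(15))/2) - y^2/3


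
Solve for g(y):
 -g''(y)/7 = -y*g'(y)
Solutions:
 g(y) = C1 + C2*erfi(sqrt(14)*y/2)


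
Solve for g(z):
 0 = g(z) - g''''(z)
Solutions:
 g(z) = C1*exp(-z) + C2*exp(z) + C3*sin(z) + C4*cos(z)


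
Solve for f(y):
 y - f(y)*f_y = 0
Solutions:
 f(y) = -sqrt(C1 + y^2)
 f(y) = sqrt(C1 + y^2)


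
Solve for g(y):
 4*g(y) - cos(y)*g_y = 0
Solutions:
 g(y) = C1*(sin(y)^2 + 2*sin(y) + 1)/(sin(y)^2 - 2*sin(y) + 1)


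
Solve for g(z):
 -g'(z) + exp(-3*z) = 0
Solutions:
 g(z) = C1 - exp(-3*z)/3


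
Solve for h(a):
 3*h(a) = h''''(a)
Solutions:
 h(a) = C1*exp(-3^(1/4)*a) + C2*exp(3^(1/4)*a) + C3*sin(3^(1/4)*a) + C4*cos(3^(1/4)*a)


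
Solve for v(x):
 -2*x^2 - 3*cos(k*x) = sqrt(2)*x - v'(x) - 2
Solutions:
 v(x) = C1 + 2*x^3/3 + sqrt(2)*x^2/2 - 2*x + 3*sin(k*x)/k


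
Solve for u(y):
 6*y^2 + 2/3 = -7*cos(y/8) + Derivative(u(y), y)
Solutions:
 u(y) = C1 + 2*y^3 + 2*y/3 + 56*sin(y/8)


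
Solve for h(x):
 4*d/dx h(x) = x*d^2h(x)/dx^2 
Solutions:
 h(x) = C1 + C2*x^5


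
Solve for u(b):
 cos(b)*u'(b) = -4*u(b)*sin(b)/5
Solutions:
 u(b) = C1*cos(b)^(4/5)


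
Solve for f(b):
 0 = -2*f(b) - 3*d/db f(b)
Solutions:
 f(b) = C1*exp(-2*b/3)


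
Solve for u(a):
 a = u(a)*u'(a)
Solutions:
 u(a) = -sqrt(C1 + a^2)
 u(a) = sqrt(C1 + a^2)


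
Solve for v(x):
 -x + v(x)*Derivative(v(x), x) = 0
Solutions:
 v(x) = -sqrt(C1 + x^2)
 v(x) = sqrt(C1 + x^2)


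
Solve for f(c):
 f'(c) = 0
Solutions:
 f(c) = C1


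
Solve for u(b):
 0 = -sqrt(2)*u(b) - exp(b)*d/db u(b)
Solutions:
 u(b) = C1*exp(sqrt(2)*exp(-b))


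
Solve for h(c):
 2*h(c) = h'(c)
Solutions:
 h(c) = C1*exp(2*c)


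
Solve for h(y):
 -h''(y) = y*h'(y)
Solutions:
 h(y) = C1 + C2*erf(sqrt(2)*y/2)


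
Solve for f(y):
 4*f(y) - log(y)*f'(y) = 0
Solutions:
 f(y) = C1*exp(4*li(y))


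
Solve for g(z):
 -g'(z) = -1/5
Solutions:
 g(z) = C1 + z/5


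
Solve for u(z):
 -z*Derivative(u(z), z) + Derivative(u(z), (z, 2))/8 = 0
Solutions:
 u(z) = C1 + C2*erfi(2*z)


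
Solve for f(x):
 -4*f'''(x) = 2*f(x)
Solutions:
 f(x) = C3*exp(-2^(2/3)*x/2) + (C1*sin(2^(2/3)*sqrt(3)*x/4) + C2*cos(2^(2/3)*sqrt(3)*x/4))*exp(2^(2/3)*x/4)


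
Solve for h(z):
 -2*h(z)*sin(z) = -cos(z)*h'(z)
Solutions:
 h(z) = C1/cos(z)^2


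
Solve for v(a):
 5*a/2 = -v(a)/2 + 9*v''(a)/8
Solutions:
 v(a) = C1*exp(-2*a/3) + C2*exp(2*a/3) - 5*a


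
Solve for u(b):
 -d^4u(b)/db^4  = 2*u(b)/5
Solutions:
 u(b) = (C1*sin(10^(3/4)*b/10) + C2*cos(10^(3/4)*b/10))*exp(-10^(3/4)*b/10) + (C3*sin(10^(3/4)*b/10) + C4*cos(10^(3/4)*b/10))*exp(10^(3/4)*b/10)


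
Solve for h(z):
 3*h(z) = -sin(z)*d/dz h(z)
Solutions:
 h(z) = C1*(cos(z) + 1)^(3/2)/(cos(z) - 1)^(3/2)


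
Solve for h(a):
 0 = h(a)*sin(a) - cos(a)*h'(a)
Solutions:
 h(a) = C1/cos(a)


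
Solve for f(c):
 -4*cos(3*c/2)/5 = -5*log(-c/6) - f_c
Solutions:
 f(c) = C1 - 5*c*log(-c) + 5*c + 5*c*log(6) + 8*sin(3*c/2)/15


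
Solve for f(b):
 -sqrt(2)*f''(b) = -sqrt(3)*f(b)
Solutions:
 f(b) = C1*exp(-2^(3/4)*3^(1/4)*b/2) + C2*exp(2^(3/4)*3^(1/4)*b/2)


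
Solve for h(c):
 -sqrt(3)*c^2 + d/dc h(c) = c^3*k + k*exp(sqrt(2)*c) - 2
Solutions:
 h(c) = C1 + c^4*k/4 + sqrt(3)*c^3/3 - 2*c + sqrt(2)*k*exp(sqrt(2)*c)/2
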